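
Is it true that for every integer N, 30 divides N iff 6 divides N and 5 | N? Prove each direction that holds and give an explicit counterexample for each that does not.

Both directions hold.

Forward direction. If 30 ∣ N, write N = 30q. Since 30 = 5·6, N = 6·(5q), so 6 ∣ N; and since 30 = 6·5, N = 5·(6q), so 5 ∣ N.

Converse. Suppose 6 ∣ N and 5 ∣ N. Any common multiple of 6 and 5 is a multiple of their lcm; here gcd(6, 5) = 1, so lcm(6, 5) = 6·5 = 30, so 30 ∣ N.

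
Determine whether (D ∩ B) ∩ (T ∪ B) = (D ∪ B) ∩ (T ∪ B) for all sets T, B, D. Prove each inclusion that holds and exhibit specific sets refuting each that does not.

Only the forward inclusion holds.

Forward inclusion. Let x ∈ (D ∩ B) ∩ (T ∪ B). Then either x ∈ B ∩ D and x ∉ T; or x ∈ T ∩ B ∩ D. In each case x ∈ (D ∪ B) ∩ (T ∪ B), so (D ∩ B) ∩ (T ∪ B) ⊆ (D ∪ B) ∩ (T ∪ B).

Reverse inclusion. This inclusion fails. Take T = ∅, B = {1}, D = ∅; then 1 ∈ (D ∪ B) ∩ (T ∪ B) but 1 ∉ (D ∩ B) ∩ (T ∪ B).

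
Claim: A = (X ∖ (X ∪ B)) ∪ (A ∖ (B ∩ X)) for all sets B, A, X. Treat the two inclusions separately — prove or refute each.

Forward inclusion. This inclusion fails. Take B = {1}, A = {1}, X = {1}; then 1 ∈ A but 1 ∉ (X ∖ (X ∪ B)) ∪ (A ∖ (B ∩ X)).

Reverse inclusion. Let x ∈ (X ∖ (X ∪ B)) ∪ (A ∖ (B ∩ X)). Then either x ∈ A and x ∉ B, X; or x ∈ B ∩ A and x ∉ X; or x ∈ A ∩ X and x ∉ B. In each case x ∈ A, so (X ∖ (X ∪ B)) ∪ (A ∖ (B ∩ X)) ⊆ A.

(⊆) fails; (⊇) holds.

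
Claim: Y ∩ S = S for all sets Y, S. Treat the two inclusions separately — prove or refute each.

Forward inclusion. Let x ∈ Y ∩ S. Then x ∈ Y ∩ S, from which x ∈ S.

Reverse inclusion. This inclusion fails. Take Y = ∅, S = {1}; then 1 ∈ S but 1 ∉ Y ∩ S.

(⊆) holds; (⊇) fails.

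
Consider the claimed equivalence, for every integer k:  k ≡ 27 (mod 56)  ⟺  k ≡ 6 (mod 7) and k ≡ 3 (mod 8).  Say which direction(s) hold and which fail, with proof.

(→) Suppose k ≡ 27 (mod 56); write k = 56j + 27. Since 7 ∣ 56, reducing mod 7 gives k ≡ 27 ≡ 6 (mod 7); since 8 ∣ 56, reducing mod 8 gives k ≡ 27 ≡ 3 (mod 8).

(←) Conversely, if k ≡ 6 (mod 7) and k ≡ 3 (mod 8), then by the Chinese remainder theorem k ≡ 27 (mod 56). This is exactly k ≡ 27 (mod 56).

Equivalent; both directions hold.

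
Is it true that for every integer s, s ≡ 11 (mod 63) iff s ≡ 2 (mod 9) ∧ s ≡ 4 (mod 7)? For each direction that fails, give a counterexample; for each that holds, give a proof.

Both implications hold.

Forward direction. Suppose s ≡ 11 (mod 63); write s = 63j + 11. Since 9 ∣ 63, reducing mod 9 gives s ≡ 11 ≡ 2 (mod 9); since 7 ∣ 63, reducing mod 7 gives s ≡ 11 ≡ 4 (mod 7).

Converse. If s ≡ 2 (mod 9) and s ≡ 4 (mod 7), then by the Chinese remainder theorem s ≡ 11 (mod 63). This is exactly s ≡ 11 (mod 63).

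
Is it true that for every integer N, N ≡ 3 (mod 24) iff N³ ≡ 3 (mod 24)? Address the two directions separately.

Forward direction. Suppose N ≡ 3 (mod 24). Write N = 24j + 3. Then (24j + 3)³ = 13824j³ + 5184j² + 648j + 27 = 24(576j³ + 216j² + 27j + 1) + 3, so N³ ≡ 3 (mod 24).

Converse. Suppose N³ ≡ 3 (mod 24). The only residue r in {0, …, 23} with r³ ≡ 3 (mod 24) is r = 3, so N ≡ 3 (mod 24).

Equivalent; both directions hold.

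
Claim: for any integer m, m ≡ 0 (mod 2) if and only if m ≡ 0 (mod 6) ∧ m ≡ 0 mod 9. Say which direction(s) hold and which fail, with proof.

(→) This fails: m = 2 gives 2 ≡ 0 (mod 2) but 2 ≡ 2 (mod 6), so the conjunction on the right does not hold.

(←) Conversely, if m ≡ 0 (mod 6) and m ≡ 0 (mod 9), then by the Chinese remainder theorem m ≡ 0 (mod 18). Since 0 ≡ 0 (mod 2) and 2 ∣ 18, we get m ≡ 0 (mod 2).

The forward direction fails; the converse holds.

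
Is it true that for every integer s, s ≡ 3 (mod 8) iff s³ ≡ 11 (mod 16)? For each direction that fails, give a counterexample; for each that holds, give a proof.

The forward direction fails; the converse holds.

[⇒] This fails: take s = 11. Then 11 ≡ 3 (mod 8), but 11³ = 1331 ≡ 3 (mod 16), not 11.

[⇐] Conversely, the residues r modulo 16 with r³ ≡ 11 (mod 16) are exactly {3}, and each is ≡ 3 (mod 8).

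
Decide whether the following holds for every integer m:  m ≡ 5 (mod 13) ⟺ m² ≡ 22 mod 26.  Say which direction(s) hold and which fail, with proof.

(⟹) This fails: take m = 5. Then 5 ≡ 5 (mod 13), but 5² = 25 ≡ 25 (mod 26), not 22.

(⟸) This fails: take m = 10. Then 10² = 100 ≡ 22 (mod 26), yet 10 ≡ 10 (mod 13), not 5.

Neither implication holds.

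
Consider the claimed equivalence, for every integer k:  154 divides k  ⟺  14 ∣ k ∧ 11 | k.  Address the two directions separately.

(⟹) If 154 ∣ k, write k = 154q. Since 154 = 11·14, k = 14·(11q), so 14 ∣ k; and since 154 = 14·11, k = 11·(14q), so 11 ∣ k.

(⟸) Suppose 14 ∣ k and 11 ∣ k. Any common multiple of 14 and 11 is a multiple of their lcm; here gcd(14, 11) = 1, so lcm(14, 11) = 14·11 = 154, so 154 ∣ k.

Both directions hold.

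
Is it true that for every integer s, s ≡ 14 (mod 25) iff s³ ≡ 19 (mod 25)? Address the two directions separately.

[⇒] Suppose s ≡ 14 (mod 25). Write s = 25j + 14. Then (25j + 14)³ = 15625j³ + 26250j² + 14700j + 2744 = 25(625j³ + 1050j² + 588j + 109) + 19, so s³ ≡ 19 (mod 25).

[⇐] Conversely, suppose s³ ≡ 19 (mod 25). The only residue r in {0, …, 24} with r³ ≡ 19 (mod 25) is r = 14, so s ≡ 14 (mod 25).

Both directions hold; the statement is true.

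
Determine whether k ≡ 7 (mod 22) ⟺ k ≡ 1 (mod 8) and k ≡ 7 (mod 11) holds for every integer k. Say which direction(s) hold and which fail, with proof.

(←) If k ≡ 1 (mod 8) and k ≡ 7 (mod 11), then by the Chinese remainder theorem k ≡ 73 (mod 88). Since 73 ≡ 7 (mod 22) and 22 ∣ 88, we get k ≡ 7 (mod 22).

(→) This fails: k = 51 gives 51 ≡ 7 (mod 22) but 51 ≡ 3 (mod 8), so the conjunction on the right does not hold.

Only the converse holds.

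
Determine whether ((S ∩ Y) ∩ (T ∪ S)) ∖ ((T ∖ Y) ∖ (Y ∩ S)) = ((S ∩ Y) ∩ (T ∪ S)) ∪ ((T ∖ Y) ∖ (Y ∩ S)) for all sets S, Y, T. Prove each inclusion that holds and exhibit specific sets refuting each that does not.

The sets are not equal: only the forward inclusion holds.

(⟹) Let x ∈ ((S ∩ Y) ∩ (T ∪ S)) ∖ ((T ∖ Y) ∖ (Y ∩ S)). Then either x ∈ S ∩ Y and x ∉ T; or x ∈ S ∩ Y ∩ T. In each case x ∈ ((S ∩ Y) ∩ (T ∪ S)) ∪ ((T ∖ Y) ∖ (Y ∩ S)), so ((S ∩ Y) ∩ (T ∪ S)) ∖ ((T ∖ Y) ∖ (Y ∩ S)) ⊆ ((S ∩ Y) ∩ (T ∪ S)) ∪ ((T ∖ Y) ∖ (Y ∩ S)).

(⟸) This inclusion fails. Take S = ∅, Y = ∅, T = {1}; then 1 ∈ ((S ∩ Y) ∩ (T ∪ S)) ∪ ((T ∖ Y) ∖ (Y ∩ S)) but 1 ∉ ((S ∩ Y) ∩ (T ∪ S)) ∖ ((T ∖ Y) ∖ (Y ∩ S)).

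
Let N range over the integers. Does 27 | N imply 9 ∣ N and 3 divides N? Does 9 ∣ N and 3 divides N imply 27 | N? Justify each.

(⟹) If 27 ∣ N, write N = 27q. Since 27 = 3·9, N = 9·(3q), so 9 ∣ N; and since 27 = 9·3, N = 3·(9q), so 3 ∣ N.

(⟸) This fails: take N = 9. Both 9 ∣ 9 and 3 ∣ 9, yet 9 is not a multiple of 27 (since 9 = 0·27 + 9), so 27 ∤ 9.

Not equivalent: only (⇒) holds.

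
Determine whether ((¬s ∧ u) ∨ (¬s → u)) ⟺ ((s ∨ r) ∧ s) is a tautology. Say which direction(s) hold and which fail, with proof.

Forward direction. This fails. Under s = F, r = F, u = T, the left side is true but the right side is false.

Converse. Assume the antecedent. If s is true, (¬s ∧ u) ∨ (¬s → u) reduces to true regardless of the other variables. If s is false, the antecedent cannot hold. Either way (¬s ∧ u) ∨ (¬s → u) holds.

Only the reverse direction holds.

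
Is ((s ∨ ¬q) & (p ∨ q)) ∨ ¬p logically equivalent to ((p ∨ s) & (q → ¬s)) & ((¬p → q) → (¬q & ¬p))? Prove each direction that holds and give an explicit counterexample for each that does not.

(→) This fails. Under q = F, s = F, p = F, the left side is true but the right side is false.

(←) Assume the antecedent. If q is true, the antecedent cannot hold. If q is false, ((s ∨ ¬q) & (p ∨ q)) ∨ ¬p reduces to true regardless of the other variables. Either way ((s ∨ ¬q) & (p ∨ q)) ∨ ¬p holds.

(⇒) fails; (⇐) holds.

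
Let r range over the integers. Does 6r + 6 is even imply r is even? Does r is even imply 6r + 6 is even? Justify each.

[⇒] This fails: take r = 5. Then 6r + 6 = 36, which is even, yet r = 5 is odd, not even.

[⇐] Suppose r is even. Since 6 is even, 6r is even for every r, so 6r + 6 has the same parity as 6, which is even. Hence 6r + 6 is even.

Only the reverse direction holds.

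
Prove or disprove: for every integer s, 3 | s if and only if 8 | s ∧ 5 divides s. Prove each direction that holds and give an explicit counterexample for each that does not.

(⇒) fails and (⇐) fails.

Forward direction. This fails: take s = 3. Certainly 3 ∣ 3, but 8 ∤ 3.

Converse. This fails: take s = 40. Both 8 ∣ 40 and 5 ∣ 40, yet 40 is not a multiple of 3 (since 40 = 13·3 + 1), so 3 ∤ 40.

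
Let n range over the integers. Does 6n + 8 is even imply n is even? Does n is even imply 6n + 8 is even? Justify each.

Only the converse holds.

(→) This fails: take n = 7. Then 6n + 8 = 50, which is even, yet n = 7 is odd, not even.

(←) Suppose n is even. Since 6 is even, 6n is even for every n, so 6n + 8 has the same parity as 8, which is even. Hence 6n + 8 is even.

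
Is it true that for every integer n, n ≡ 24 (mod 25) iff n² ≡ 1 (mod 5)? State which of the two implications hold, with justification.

The forward direction holds; the converse fails.

(←) This fails: take n = 1. Then 1² = 1 ≡ 1 (mod 5), yet 1 ≡ 1 (mod 25), not 24.

(→) Suppose n ≡ 24 (mod 25). Then n² ≡ 24² = 576 (mod 25), and since 5 ∣ 25, also n² ≡ 1 (mod 5).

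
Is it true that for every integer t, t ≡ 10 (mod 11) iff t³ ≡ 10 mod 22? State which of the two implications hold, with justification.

(⇒) This fails: take t = 21. Then 21 ≡ 10 (mod 11), but 21³ = 9261 ≡ 21 (mod 22), not 10.

(⇐) Conversely, the residues r modulo 22 with r³ ≡ 10 (mod 22) are exactly {10}, and each is ≡ 10 (mod 11).

(⇒) fails; (⇐) holds.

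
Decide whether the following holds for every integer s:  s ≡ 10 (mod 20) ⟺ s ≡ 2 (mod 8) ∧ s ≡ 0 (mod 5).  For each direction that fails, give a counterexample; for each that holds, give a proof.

[⇒] This fails: s = 30 gives 30 ≡ 10 (mod 20) but 30 ≡ 6 (mod 8), so the conjunction on the right does not hold.

[⇐] Conversely, if s ≡ 2 (mod 8) and s ≡ 0 (mod 5), then by the Chinese remainder theorem s ≡ 10 (mod 40). Since 10 ≡ 10 (mod 20) and 20 ∣ 40, we get s ≡ 10 (mod 20).

Only the converse holds.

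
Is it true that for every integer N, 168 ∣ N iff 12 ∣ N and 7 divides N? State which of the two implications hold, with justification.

Converse. This fails: take N = 84. Both 12 ∣ 84 and 7 ∣ 84, yet 84 is not a multiple of 168 (since 84 = 0·168 + 84), so 168 ∤ 84.

Forward direction. If 168 ∣ N, write N = 168q. Since 168 = 14·12, N = 12·(14q), so 12 ∣ N; and since 168 = 24·7, N = 7·(24q), so 7 ∣ N.

Not equivalent: only (⇒) holds.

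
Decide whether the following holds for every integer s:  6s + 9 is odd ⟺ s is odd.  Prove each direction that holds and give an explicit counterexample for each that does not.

[⇒] This fails: take s = 6. Then 6s + 9 = 45, which is odd, yet s = 6 is even, not odd.

[⇐] Suppose s is odd. Since 6 is even, 6s is even for every s, so 6s + 9 has the same parity as 9, which is odd. Hence 6s + 9 is odd.

The forward direction fails; the converse holds.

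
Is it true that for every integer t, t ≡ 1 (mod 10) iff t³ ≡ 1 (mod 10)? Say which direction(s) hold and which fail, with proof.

Forward direction. Suppose t ≡ 1 (mod 10). Write t = 10j + 1. Then (10j + 1)³ = 1000j³ + 300j² + 30j + 1 = 10(100j³ + 30j² + 3j) + 1, so t³ ≡ 1 (mod 10).

Converse. Suppose t³ ≡ 1 (mod 10). The only residue r in {0, …, 9} with r³ ≡ 1 (mod 10) is r = 1, so t ≡ 1 (mod 10).

Both directions hold; the statement is true.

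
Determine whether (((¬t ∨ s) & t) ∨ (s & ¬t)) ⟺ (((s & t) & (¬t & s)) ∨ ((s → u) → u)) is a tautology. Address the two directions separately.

Not equivalent: only (⇒) holds.

[⇒] Assume the antecedent. If s is true, the consequent reduces to true regardless of the other variables. If s is false, the antecedent cannot hold. Either way the consequent holds.

[⇐] This fails. Under s = F, t = F, u = T, the left side is false but the right side is true.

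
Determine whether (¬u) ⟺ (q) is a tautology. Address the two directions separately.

Neither direction holds.

(⇒) This fails. Under q = F, u = F, the left side is true but the right side is false.

(⇐) This fails. Under q = T, u = T, the left side is false but the right side is true.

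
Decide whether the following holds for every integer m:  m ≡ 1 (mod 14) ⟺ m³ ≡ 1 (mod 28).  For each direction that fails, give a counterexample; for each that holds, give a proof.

(⇒) fails and (⇐) fails.

[⇒] This fails: take m = 15. Then 15 ≡ 1 (mod 14), but 15³ = 3375 ≡ 15 (mod 28), not 1.

[⇐] This fails: take m = 9. Then 9³ = 729 ≡ 1 (mod 28), yet 9 ≡ 9 (mod 14), not 1.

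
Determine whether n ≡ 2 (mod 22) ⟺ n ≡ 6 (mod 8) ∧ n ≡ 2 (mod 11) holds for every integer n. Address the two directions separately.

Only the reverse direction holds.

Forward direction. This fails: n = 24 gives 24 ≡ 2 (mod 22) but 24 ≡ 0 (mod 8), so the conjunction on the right does not hold.

Converse. If n ≡ 6 (mod 8) and n ≡ 2 (mod 11), then by the Chinese remainder theorem n ≡ 46 (mod 88). Since 46 ≡ 2 (mod 22) and 22 ∣ 88, we get n ≡ 2 (mod 22).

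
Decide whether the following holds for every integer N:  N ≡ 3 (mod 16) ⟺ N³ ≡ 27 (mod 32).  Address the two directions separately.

[⇒] This fails: take N = 19. Then 19 ≡ 3 (mod 16), but 19³ = 6859 ≡ 11 (mod 32), not 27.

[⇐] Conversely, the residues r modulo 32 with r³ ≡ 27 (mod 32) are exactly {3}, and each is ≡ 3 (mod 16).

(⇒) fails; (⇐) holds.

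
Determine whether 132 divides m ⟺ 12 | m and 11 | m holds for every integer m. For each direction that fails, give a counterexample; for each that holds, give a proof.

Both directions hold.

Forward direction. If 132 ∣ m, write m = 132q. Since 132 = 11·12, m = 12·(11q), so 12 ∣ m; and since 132 = 12·11, m = 11·(12q), so 11 ∣ m.

Converse. Suppose 12 ∣ m and 11 ∣ m. Any common multiple of 12 and 11 is a multiple of their lcm; here gcd(12, 11) = 1, so lcm(12, 11) = 12·11 = 132, so 132 ∣ m.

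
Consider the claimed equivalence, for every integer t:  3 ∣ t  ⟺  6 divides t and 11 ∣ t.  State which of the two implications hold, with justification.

(⟹) This fails: take t = 3. Certainly 3 ∣ 3, but 6 ∤ 3.

(⟸) Suppose 6 ∣ t and 11 ∣ t. Any common multiple of 6 and 11 is a multiple of their lcm; here gcd(6, 11) = 1, so lcm(6, 11) = 6·11 = 66, so 66 ∣ t. Since 3 ∣ 66, it follows that 3 ∣ t.

Only the reverse direction holds.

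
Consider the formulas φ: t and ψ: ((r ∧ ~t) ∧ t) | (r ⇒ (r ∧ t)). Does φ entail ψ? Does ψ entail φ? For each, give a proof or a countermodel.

Only the forward implication holds.

Forward direction. Assume the antecedent. If r is true, the antecedent forces (r = T, t = T), and ((r ∧ ~t) ∧ t) | (r ⇒ (r ∧ t)) holds there. If r is false, ((r ∧ ~t) ∧ t) | (r ⇒ (r ∧ t)) reduces to true regardless of the other variables. Either way ((r ∧ ~t) ∧ t) | (r ⇒ (r ∧ t)) holds.

Converse. This fails. Under r = F, t = F, the left side is false but the right side is true.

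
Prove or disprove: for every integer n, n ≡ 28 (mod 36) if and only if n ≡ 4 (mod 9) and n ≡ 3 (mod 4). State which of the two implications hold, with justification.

(→) This fails: n = 28 gives 28 ≡ 28 (mod 36) but 28 ≡ 1 (mod 9), so the conjunction on the right does not hold.

(←) This fails: n = 31 satisfies both congruences on the right (31 ≡ 4 mod 9 and 31 ≡ 3 mod 4) yet 31 ≡ 31 (mod 36), not 28.

Neither direction holds.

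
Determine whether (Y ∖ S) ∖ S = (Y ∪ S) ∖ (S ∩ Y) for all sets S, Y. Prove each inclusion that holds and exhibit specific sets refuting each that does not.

(⊆) holds; (⊇) fails.

(⊇) This inclusion fails. Take S = {1}, Y = ∅; then 1 ∈ (Y ∪ S) ∖ (S ∩ Y) but 1 ∉ (Y ∖ S) ∖ S.

(⊆) Let x ∈ (Y ∖ S) ∖ S. Then x ∈ Y and x ∉ S, from which x ∈ (Y ∪ S) ∖ (S ∩ Y).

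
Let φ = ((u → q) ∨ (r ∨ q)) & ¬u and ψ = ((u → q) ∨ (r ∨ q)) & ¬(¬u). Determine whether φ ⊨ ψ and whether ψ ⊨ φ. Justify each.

Neither direction holds.

(⇒) This fails. Under q = F, r = F, u = F, the left side is true but the right side is false.

(⇐) This fails. Under q = T, r = F, u = T, the left side is false but the right side is true.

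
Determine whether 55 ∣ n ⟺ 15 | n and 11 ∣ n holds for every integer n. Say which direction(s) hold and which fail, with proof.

(⇒) This fails: take n = 55. Certainly 55 ∣ 55, but 15 ∤ 55.

(⇐) Suppose 15 ∣ n and 11 ∣ n. Any common multiple of 15 and 11 is a multiple of their lcm; here gcd(15, 11) = 1, so lcm(15, 11) = 15·11 = 165, so 165 ∣ n. Since 55 ∣ 165, it follows that 55 ∣ n.

The forward direction fails; the converse holds.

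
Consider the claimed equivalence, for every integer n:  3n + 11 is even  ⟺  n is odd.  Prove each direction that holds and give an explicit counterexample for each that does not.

Both directions hold.

Forward direction. Suppose 3n + 11 is even. Since 3 is odd, 3n and n have the same parity, so 3n + 11 ≡ n + 11 (mod 2). As 11 is odd, 3n + 11 is even exactly when n is odd. Thus n is odd.

Converse. Suppose n is odd; write n = 2j + 1. Then 3n + 11 = 3·(2j + 1) + 11 = 2·3j + 14, which is even.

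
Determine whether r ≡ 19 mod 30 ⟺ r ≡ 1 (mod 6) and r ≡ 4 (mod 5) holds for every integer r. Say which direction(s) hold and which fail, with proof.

(⇒) Suppose r ≡ 19 (mod 30); write r = 30j + 19. Since 6 ∣ 30, reducing mod 6 gives r ≡ 19 ≡ 1 (mod 6); since 5 ∣ 30, reducing mod 5 gives r ≡ 19 ≡ 4 (mod 5).

(⇐) Conversely, if r ≡ 1 (mod 6) and r ≡ 4 (mod 5), then by the Chinese remainder theorem r ≡ 19 (mod 30). This is exactly r ≡ 19 (mod 30).

Both directions hold; the statement is true.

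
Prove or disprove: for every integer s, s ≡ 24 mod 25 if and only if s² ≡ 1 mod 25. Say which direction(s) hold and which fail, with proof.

[⇒] Suppose s ≡ 24 mod 25. Write s = 25j + 24. Then (25j + 24)² = 625j² + 1200j + 576 = 25(25j² + 48j + 23) + 1, so s² ≡ 1 (mod 25).

[⇐] This fails: take s = 1. Then 1² = 1 ≡ 1 (mod 25), yet 1 ≡ 1 (mod 25), not 24.

The forward direction holds; the converse fails.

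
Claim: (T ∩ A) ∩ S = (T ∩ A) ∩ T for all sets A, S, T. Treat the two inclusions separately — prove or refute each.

(⊆) holds; (⊇) fails.

Forward inclusion. Let x ∈ (T ∩ A) ∩ S. Then x ∈ A ∩ S ∩ T, from which x ∈ (T ∩ A) ∩ T.

Reverse inclusion. This inclusion fails. Take A = {1}, S = ∅, T = {1}; then 1 ∈ (T ∩ A) ∩ T but 1 ∉ (T ∩ A) ∩ S.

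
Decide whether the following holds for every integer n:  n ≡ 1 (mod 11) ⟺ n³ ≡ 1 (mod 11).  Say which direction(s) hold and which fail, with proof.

[⇒] Suppose n ≡ 1 (mod 11). Write n = 11j + 1. Then (11j + 1)³ = 1331j³ + 363j² + 33j + 1 = 11(121j³ + 33j² + 3j) + 1, so n³ ≡ 1 (mod 11).

[⇐] For the converse, argue contrapositively. If n ≢ 1 (mod 11), then n is congruent to one of 0, 2, 3, 4, 5, 6, 7, 8, 9, 10 modulo 11, and these give n³ ≡ 0, 8, 5, 9, 4, 7, 2, 6, 3, 10 respectively — never 1.

Both implications hold.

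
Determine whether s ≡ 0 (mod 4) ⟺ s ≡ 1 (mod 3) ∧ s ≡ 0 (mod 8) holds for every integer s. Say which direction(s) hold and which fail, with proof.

[⇒] This fails: s = 0 gives 0 ≡ 0 (mod 4) but 0 ≡ 0 (mod 3), so the conjunction on the right does not hold.

[⇐] Conversely, if s ≡ 1 (mod 3) and s ≡ 0 (mod 8), then by the Chinese remainder theorem s ≡ 16 (mod 24). Since 16 ≡ 0 (mod 4) and 4 ∣ 24, we get s ≡ 0 (mod 4).

Only the converse holds.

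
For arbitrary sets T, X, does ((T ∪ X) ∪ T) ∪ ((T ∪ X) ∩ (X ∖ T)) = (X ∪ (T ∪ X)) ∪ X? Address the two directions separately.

Forward inclusion. Let x ∈ ((T ∪ X) ∪ T) ∪ ((T ∪ X) ∩ (X ∖ T)). Then either x ∈ T and x ∉ X; or x ∈ X and x ∉ T; or x ∈ T ∩ X. In each case x ∈ (X ∪ (T ∪ X)) ∪ X, so ((T ∪ X) ∪ T) ∪ ((T ∪ X) ∩ (X ∖ T)) ⊆ (X ∪ (T ∪ X)) ∪ X.

Reverse inclusion. Let x ∈ (X ∪ (T ∪ X)) ∪ X. Then either x ∈ T and x ∉ X; or x ∈ X and x ∉ T; or x ∈ T ∩ X. In each case x ∈ ((T ∪ X) ∪ T) ∪ ((T ∪ X) ∩ (X ∖ T)), so (X ∪ (T ∪ X)) ∪ X ⊆ ((T ∪ X) ∪ T) ∪ ((T ∪ X) ∩ (X ∖ T)).

Both inclusions hold; the sets are equal.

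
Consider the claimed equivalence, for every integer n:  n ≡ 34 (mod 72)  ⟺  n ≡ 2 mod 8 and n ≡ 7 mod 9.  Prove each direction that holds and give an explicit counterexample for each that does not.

Both directions hold; the statement is true.

(⇒) Suppose n ≡ 34 (mod 72); write n = 72j + 34. Since 8 ∣ 72, reducing mod 8 gives n ≡ 34 ≡ 2 (mod 8); since 9 ∣ 72, reducing mod 9 gives n ≡ 34 ≡ 7 (mod 9).

(⇐) Conversely, if n ≡ 2 (mod 8) and n ≡ 7 (mod 9), then by the Chinese remainder theorem n ≡ 34 (mod 72). This is exactly n ≡ 34 (mod 72).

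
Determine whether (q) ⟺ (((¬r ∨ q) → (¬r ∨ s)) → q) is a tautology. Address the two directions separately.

Converse. Assume the antecedent. If q is true, q reduces to true regardless of the other variables. If q is false, the antecedent cannot hold. Either way q holds.

Forward direction. Assume the antecedent. If q is true, ((¬r ∨ q) → (¬r ∨ s)) → q reduces to true regardless of the other variables. If q is false, the antecedent cannot hold. Either way ((¬r ∨ q) → (¬r ∨ s)) → q holds.

The biconditional holds.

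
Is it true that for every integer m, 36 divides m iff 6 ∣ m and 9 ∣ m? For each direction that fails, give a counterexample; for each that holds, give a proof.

Not equivalent: only (⇒) holds.

(⟹) If 36 ∣ m, write m = 36q. Since 36 = 6·6, m = 6·(6q), so 6 ∣ m; and since 36 = 4·9, m = 9·(4q), so 9 ∣ m.

(⟸) This fails: take m = 18. Both 6 ∣ 18 and 9 ∣ 18, yet 18 is not a multiple of 36 (since 18 = 0·36 + 18), so 36 ∤ 18.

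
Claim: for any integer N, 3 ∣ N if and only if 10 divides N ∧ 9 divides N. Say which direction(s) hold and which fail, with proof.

(←) Suppose 10 ∣ N and 9 ∣ N. Any common multiple of 10 and 9 is a multiple of their lcm; here gcd(10, 9) = 1, so lcm(10, 9) = 10·9 = 90, so 90 ∣ N. Since 3 ∣ 90, it follows that 3 ∣ N.

(→) This fails: take N = 3. Certainly 3 ∣ 3, but 10 ∤ 3.

Not equivalent: only (⇐) holds.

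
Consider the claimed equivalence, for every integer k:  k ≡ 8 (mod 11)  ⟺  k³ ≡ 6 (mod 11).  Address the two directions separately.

Both implications hold.

(→) Suppose k ≡ 8 (mod 11). Write k = 11j + 8. Then (11j + 8)³ = 1331j³ + 2904j² + 2112j + 512 = 11(121j³ + 264j² + 192j + 46) + 6, so k³ ≡ 6 (mod 11).

(←) For the converse, argue contrapositively. If k ≢ 8 (mod 11), then k is congruent to one of 0, 1, 2, 3, 4, 5, 6, 7, 9, 10 modulo 11, and these give k³ ≡ 0, 1, 8, 5, 9, 4, 7, 2, 3, 10 respectively — never 6.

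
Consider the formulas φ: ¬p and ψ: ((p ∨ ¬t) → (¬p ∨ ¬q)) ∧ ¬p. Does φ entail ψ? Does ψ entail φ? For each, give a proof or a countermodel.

(⇐) Assume the antecedent. If t is true, the antecedent forces (t = T, q = F, p = F) or (t = T, q = T, p = F), and ¬p holds there. If t is false, the antecedent forces (t = F, q = F, p = F) or (t = F, q = T, p = F), and ¬p holds there. Either way ¬p holds.

(⇒) Assume the antecedent. If t is true, the antecedent forces (t = T, q = F, p = F) or (t = T, q = T, p = F), and ((p ∨ ¬t) → (¬p ∨ ¬q)) ∧ ¬p holds there. If t is false, the antecedent forces (t = F, q = F, p = F) or (t = F, q = T, p = F), and ((p ∨ ¬t) → (¬p ∨ ¬q)) ∧ ¬p holds there. Either way ((p ∨ ¬t) → (¬p ∨ ¬q)) ∧ ¬p holds.

Both implications hold.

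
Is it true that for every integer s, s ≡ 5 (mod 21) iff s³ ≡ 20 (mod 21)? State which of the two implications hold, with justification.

Only the forward direction holds.

(⟹) Suppose s ≡ 5 (mod 21). Write s = 21j + 5. Then (21j + 5)³ = 9261j³ + 6615j² + 1575j + 125 = 21(441j³ + 315j² + 75j + 5) + 20, so s³ ≡ 20 (mod 21).

(⟸) This fails: take s = 17. Then 17³ = 4913 ≡ 20 (mod 21), yet 17 ≡ 17 (mod 21), not 5.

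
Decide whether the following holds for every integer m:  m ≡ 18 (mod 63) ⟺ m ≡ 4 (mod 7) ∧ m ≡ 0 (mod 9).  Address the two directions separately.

Both implications hold.

(→) Suppose m ≡ 18 (mod 63); write m = 63j + 18. Since 7 ∣ 63, reducing mod 7 gives m ≡ 18 ≡ 4 (mod 7); since 9 ∣ 63, reducing mod 9 gives m ≡ 18 ≡ 0 (mod 9).

(←) Conversely, if m ≡ 4 (mod 7) and m ≡ 0 (mod 9), then by the Chinese remainder theorem m ≡ 18 (mod 63). This is exactly m ≡ 18 (mod 63).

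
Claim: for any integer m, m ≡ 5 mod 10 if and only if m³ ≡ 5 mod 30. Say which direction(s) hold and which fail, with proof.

[⇒] This fails: take m = 15. Then 15 ≡ 5 (mod 10), but 15³ = 3375 ≡ 15 (mod 30), not 5.

[⇐] Conversely, the residues r modulo 30 with r³ ≡ 5 (mod 30) are exactly {5}, and each is ≡ 5 (mod 10).

The forward direction fails; the converse holds.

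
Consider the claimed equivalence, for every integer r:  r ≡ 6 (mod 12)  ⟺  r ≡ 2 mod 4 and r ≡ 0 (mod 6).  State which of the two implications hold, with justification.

Equivalent; both directions hold.

(⇒) Suppose r ≡ 6 (mod 12); write r = 12j + 6. Since 4 ∣ 12, reducing mod 4 gives r ≡ 6 ≡ 2 (mod 4); since 6 ∣ 12, reducing mod 6 gives r ≡ 6 ≡ 0 (mod 6).

(⇐) Conversely, if r ≡ 2 (mod 4) and r ≡ 0 (mod 6), then by the Chinese remainder theorem r ≡ 6 (mod 12). This is exactly r ≡ 6 (mod 12).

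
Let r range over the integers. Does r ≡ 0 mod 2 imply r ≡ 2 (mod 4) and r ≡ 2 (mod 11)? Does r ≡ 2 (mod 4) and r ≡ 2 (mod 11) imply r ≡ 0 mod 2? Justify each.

(⇒) This fails: r = 0 gives 0 ≡ 0 (mod 2) but 0 ≡ 0 (mod 4), so the conjunction on the right does not hold.

(⇐) Conversely, if r ≡ 2 (mod 4) and r ≡ 2 (mod 11), then by the Chinese remainder theorem r ≡ 2 (mod 44). Since 2 ≡ 0 (mod 2) and 2 ∣ 44, we get r ≡ 0 (mod 2).

Only the reverse direction holds.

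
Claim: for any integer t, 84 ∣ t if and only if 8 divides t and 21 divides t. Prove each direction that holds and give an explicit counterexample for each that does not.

The forward direction fails; the converse holds.

[⇐] Suppose 8 ∣ t and 21 ∣ t. Any common multiple of 8 and 21 is a multiple of their lcm; here gcd(8, 21) = 1, so lcm(8, 21) = 8·21 = 168, so 168 ∣ t. Since 84 ∣ 168, it follows that 84 ∣ t.

[⇒] This fails: take t = 84. Certainly 84 ∣ 84, but 8 ∤ 84.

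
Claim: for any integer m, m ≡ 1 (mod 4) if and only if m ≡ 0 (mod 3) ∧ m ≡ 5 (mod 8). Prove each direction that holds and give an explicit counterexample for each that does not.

Not equivalent: only (⇐) holds.

[⇒] This fails: m = 1 gives 1 ≡ 1 (mod 4) but 1 ≡ 1 (mod 3), so the conjunction on the right does not hold.

[⇐] Conversely, if m ≡ 0 (mod 3) and m ≡ 5 (mod 8), then by the Chinese remainder theorem m ≡ 21 (mod 24). Since 21 ≡ 1 (mod 4) and 4 ∣ 24, we get m ≡ 1 (mod 4).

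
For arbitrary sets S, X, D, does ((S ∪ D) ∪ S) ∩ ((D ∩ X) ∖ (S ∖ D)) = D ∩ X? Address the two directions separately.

Both inclusions hold.

Reverse inclusion. Let x ∈ D ∩ X. Then either x ∈ X ∩ D and x ∉ S; or x ∈ S ∩ X ∩ D. In each case x ∈ ((S ∪ D) ∪ S) ∩ ((D ∩ X) ∖ (S ∖ D)), so D ∩ X ⊆ ((S ∪ D) ∪ S) ∩ ((D ∩ X) ∖ (S ∖ D)).

Forward inclusion. Let x ∈ ((S ∪ D) ∪ S) ∩ ((D ∩ X) ∖ (S ∖ D)). Then either x ∈ X ∩ D and x ∉ S; or x ∈ S ∩ X ∩ D. In each case x ∈ D ∩ X, so ((S ∪ D) ∪ S) ∩ ((D ∩ X) ∖ (S ∖ D)) ⊆ D ∩ X.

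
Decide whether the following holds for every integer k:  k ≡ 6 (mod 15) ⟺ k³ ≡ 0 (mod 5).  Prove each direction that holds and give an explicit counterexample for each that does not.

[⇒] This fails: take k = 6. Then 6 ≡ 6 (mod 15), but 6³ = 216 ≡ 1 (mod 5), not 0.

[⇐] This fails: take k = 0. Then 0³ = 0 ≡ 0 (mod 5), yet 0 ≡ 0 (mod 15), not 6.

(⇒) fails and (⇐) fails.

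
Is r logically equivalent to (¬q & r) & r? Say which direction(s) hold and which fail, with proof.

(⟹) This fails. Under r = T, q = T, the left side is true but the right side is false.

(⟸) Assume the antecedent. If r is true, r reduces to true regardless of the other variables. If r is false, the antecedent cannot hold. Either way r holds.

Not equivalent: only (⇐) holds.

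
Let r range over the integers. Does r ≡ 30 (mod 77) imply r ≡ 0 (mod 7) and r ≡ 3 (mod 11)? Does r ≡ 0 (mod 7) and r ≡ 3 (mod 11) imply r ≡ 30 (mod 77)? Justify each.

(→) This fails: r = 30 gives 30 ≡ 30 (mod 77) but 30 ≡ 2 (mod 7), so the conjunction on the right does not hold.

(←) This fails: r = 14 satisfies both congruences on the right (14 ≡ 0 mod 7 and 14 ≡ 3 mod 11) yet 14 ≡ 14 (mod 77), not 30.

Neither implication holds.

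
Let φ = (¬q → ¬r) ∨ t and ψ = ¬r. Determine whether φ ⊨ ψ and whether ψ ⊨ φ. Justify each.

Only the converse holds.

Forward direction. This fails. Under r = T, q = T, t = F, the left side is true but the right side is false.

Converse. Assume the antecedent. If r is true, the antecedent cannot hold. If r is false, (¬q → ¬r) ∨ t reduces to true regardless of the other variables. Either way (¬q → ¬r) ∨ t holds.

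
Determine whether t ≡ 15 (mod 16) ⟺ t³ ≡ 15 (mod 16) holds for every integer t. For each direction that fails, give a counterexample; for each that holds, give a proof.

[⇒] Suppose t ≡ 15 (mod 16). Write t = 16j + 15. Then (16j + 15)³ = 4096j³ + 11520j² + 10800j + 3375 = 16(256j³ + 720j² + 675j + 210) + 15, so t³ ≡ 15 (mod 16).

[⇐] Conversely, suppose t³ ≡ 15 (mod 16). The only residue r in {0, …, 15} with r³ ≡ 15 (mod 16) is r = 15, so t ≡ 15 (mod 16).

The biconditional holds.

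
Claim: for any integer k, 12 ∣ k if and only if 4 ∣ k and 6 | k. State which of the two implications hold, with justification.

(⇐) Suppose 4 ∣ k and 6 ∣ k. Any common multiple of 4 and 6 is a multiple of their lcm; here lcm(4, 6) = 4·6/gcd(4, 6) = 24/2 = 12, so 12 ∣ k.

(⇒) If 12 ∣ k, write k = 12q. Since 12 = 3·4, k = 4·(3q), so 4 ∣ k; and since 12 = 2·6, k = 6·(2q), so 6 ∣ k.

Both directions hold.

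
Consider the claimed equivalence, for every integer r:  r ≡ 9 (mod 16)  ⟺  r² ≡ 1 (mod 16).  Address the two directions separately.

(→) Suppose r ≡ 9 (mod 16). Write r = 16j + 9. Then (16j + 9)² = 256j² + 288j + 81 = 16(16j² + 18j + 5) + 1, so r² ≡ 1 (mod 16).

(←) This fails: take r = 1. Then 1² = 1 ≡ 1 (mod 16), yet 1 ≡ 1 (mod 16), not 9.

Not equivalent: only (⇒) holds.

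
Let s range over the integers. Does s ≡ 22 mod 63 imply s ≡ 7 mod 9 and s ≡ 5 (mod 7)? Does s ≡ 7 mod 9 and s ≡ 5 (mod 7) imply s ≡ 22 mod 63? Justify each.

(⟹) This fails: s = 22 gives 22 ≡ 22 (mod 63) but 22 ≡ 4 (mod 9), so the conjunction on the right does not hold.

(⟸) This fails: s = 61 satisfies both congruences on the right (61 ≡ 7 mod 9 and 61 ≡ 5 mod 7) yet 61 ≡ 61 (mod 63), not 22.

Both directions fail.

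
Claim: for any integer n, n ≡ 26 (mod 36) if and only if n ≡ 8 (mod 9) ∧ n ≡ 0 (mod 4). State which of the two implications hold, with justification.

Neither implication holds.

(⟹) This fails: n = 26 gives 26 ≡ 26 (mod 36) but 26 ≡ 2 (mod 4), so the conjunction on the right does not hold.

(⟸) This fails: n = 8 satisfies both congruences on the right (8 ≡ 8 mod 9 and 8 ≡ 0 mod 4) yet 8 ≡ 8 (mod 36), not 26.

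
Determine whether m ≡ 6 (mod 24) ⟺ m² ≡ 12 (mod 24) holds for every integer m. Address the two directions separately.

[⇒] Suppose m ≡ 6 (mod 24). Write m = 24j + 6. Then (24j + 6)² = 576j² + 288j + 36 = 24(24j² + 12j + 1) + 12, so m² ≡ 12 (mod 24).

[⇐] This fails: take m = 18. Then 18² = 324 ≡ 12 (mod 24), yet 18 ≡ 18 (mod 24), not 6.

Not equivalent: only (⇒) holds.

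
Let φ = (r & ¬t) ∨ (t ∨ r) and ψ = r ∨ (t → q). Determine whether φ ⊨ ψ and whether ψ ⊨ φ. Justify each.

(⇒) fails and (⇐) fails.

(→) This fails. Under q = F, r = F, t = T, the left side is true but the right side is false.

(←) This fails. Under q = F, r = F, t = F, the left side is false but the right side is true.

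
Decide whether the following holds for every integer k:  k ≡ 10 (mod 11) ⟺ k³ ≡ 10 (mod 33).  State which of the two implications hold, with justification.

Only the converse holds.

(⟹) This fails: take k = 21. Then 21 ≡ 10 (mod 11), but 21³ = 9261 ≡ 21 (mod 33), not 10.

(⟸) Conversely, the residues r modulo 33 with r³ ≡ 10 (mod 33) are exactly {10}, and each is ≡ 10 (mod 11).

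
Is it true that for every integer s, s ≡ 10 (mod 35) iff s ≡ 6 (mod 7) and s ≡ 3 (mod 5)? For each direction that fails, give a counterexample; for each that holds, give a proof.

(→) This fails: s = 10 gives 10 ≡ 10 (mod 35) but 10 ≡ 3 (mod 7), so the conjunction on the right does not hold.

(←) This fails: s = 13 satisfies both congruences on the right (13 ≡ 6 mod 7 and 13 ≡ 3 mod 5) yet 13 ≡ 13 (mod 35), not 10.

(⇒) fails and (⇐) fails.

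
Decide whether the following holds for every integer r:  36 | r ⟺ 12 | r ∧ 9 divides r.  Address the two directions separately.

The biconditional holds.

[⇒] If 36 ∣ r, write r = 36q. Since 36 = 3·12, r = 12·(3q), so 12 ∣ r; and since 36 = 4·9, r = 9·(4q), so 9 ∣ r.

[⇐] Suppose 12 ∣ r and 9 ∣ r. Any common multiple of 12 and 9 is a multiple of their lcm; here lcm(12, 9) = 12·9/gcd(12, 9) = 108/3 = 36, so 36 ∣ r.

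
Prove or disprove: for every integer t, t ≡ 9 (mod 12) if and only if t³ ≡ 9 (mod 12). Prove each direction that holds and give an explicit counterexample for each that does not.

Both implications hold.

Forward direction. Suppose t ≡ 9 (mod 12). Write t = 12j + 9. Then (12j + 9)³ = 1728j³ + 3888j² + 2916j + 729 = 12(144j³ + 324j² + 243j + 60) + 9, so t³ ≡ 9 (mod 12).

Converse. Suppose t³ ≡ 9 (mod 12). The only residue r in {0, …, 11} with r³ ≡ 9 (mod 12) is r = 9, so t ≡ 9 (mod 12).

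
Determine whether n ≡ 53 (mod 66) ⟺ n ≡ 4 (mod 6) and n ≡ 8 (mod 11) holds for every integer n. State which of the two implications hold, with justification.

Neither implication holds.

[⇒] This fails: n = 53 gives 53 ≡ 53 (mod 66) but 53 ≡ 5 (mod 6), so the conjunction on the right does not hold.

[⇐] This fails: n = 52 satisfies both congruences on the right (52 ≡ 4 mod 6 and 52 ≡ 8 mod 11) yet 52 ≡ 52 (mod 66), not 53.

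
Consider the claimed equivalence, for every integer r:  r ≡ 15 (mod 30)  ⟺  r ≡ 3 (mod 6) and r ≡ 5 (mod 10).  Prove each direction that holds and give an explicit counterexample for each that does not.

Forward direction. Suppose r ≡ 15 (mod 30); write r = 30j + 15. Since 6 ∣ 30, reducing mod 6 gives r ≡ 15 ≡ 3 (mod 6); since 10 ∣ 30, reducing mod 10 gives r ≡ 15 ≡ 5 (mod 10).

Converse. If r ≡ 3 (mod 6) and r ≡ 5 (mod 10), then by the Chinese remainder theorem r ≡ 15 (mod 30). This is exactly r ≡ 15 (mod 30).

The biconditional holds.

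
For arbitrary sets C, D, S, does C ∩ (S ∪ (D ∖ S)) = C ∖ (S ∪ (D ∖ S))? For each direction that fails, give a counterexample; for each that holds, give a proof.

Neither inclusion holds.

(⟹) This inclusion fails. Take C = {1}, D = {1}, S = ∅; then 1 ∈ C ∩ (S ∪ (D ∖ S)) but 1 ∉ C ∖ (S ∪ (D ∖ S)).

(⟸) This inclusion fails. Take C = {1}, D = ∅, S = ∅; then 1 ∈ C ∖ (S ∪ (D ∖ S)) but 1 ∉ C ∩ (S ∪ (D ∖ S)).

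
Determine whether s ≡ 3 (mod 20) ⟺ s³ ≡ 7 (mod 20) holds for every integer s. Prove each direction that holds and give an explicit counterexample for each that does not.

[⇒] Suppose s ≡ 3 (mod 20). Write s = 20j + 3. Then (20j + 3)³ = 8000j³ + 3600j² + 540j + 27 = 20(400j³ + 180j² + 27j + 1) + 7, so s³ ≡ 7 (mod 20).

[⇐] Conversely, suppose s³ ≡ 7 (mod 20). The only residue r in {0, …, 19} with r³ ≡ 7 (mod 20) is r = 3, so s ≡ 3 (mod 20).

Both implications hold.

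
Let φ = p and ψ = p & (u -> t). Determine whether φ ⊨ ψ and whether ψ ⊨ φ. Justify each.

Not equivalent: only (⇐) holds.

Forward direction. This fails. Under u = T, p = T, t = F, the left side is true but the right side is false.

Converse. Assume the antecedent. If u is true, the antecedent forces (u = T, p = T, t = T), and p holds there. If u is false, the antecedent forces (u = F, p = T, t = F) or (u = F, p = T, t = T), and p holds there. Either way p holds.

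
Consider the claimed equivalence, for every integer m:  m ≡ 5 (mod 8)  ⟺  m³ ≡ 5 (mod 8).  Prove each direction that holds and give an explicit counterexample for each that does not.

The biconditional holds.

Forward direction. Suppose m ≡ 5 (mod 8). Write m = 8j + 5. Then (8j + 5)³ = 512j³ + 960j² + 600j + 125 = 8(64j³ + 120j² + 75j + 15) + 5, so m³ ≡ 5 (mod 8).

Converse. For the converse, argue contrapositively. If m ≢ 5 (mod 8), then m is congruent to one of 0, 1, 2, 3, 4, 6, 7 modulo 8, and these give m³ ≡ 0, 1, 0, 3, 0, 0, 7 respectively — never 5.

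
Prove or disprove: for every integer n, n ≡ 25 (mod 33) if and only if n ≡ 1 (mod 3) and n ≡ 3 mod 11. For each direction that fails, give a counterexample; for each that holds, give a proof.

Equivalent; both directions hold.

Forward direction. Suppose n ≡ 25 (mod 33); write n = 33j + 25. Since 3 ∣ 33, reducing mod 3 gives n ≡ 25 ≡ 1 (mod 3); since 11 ∣ 33, reducing mod 11 gives n ≡ 25 ≡ 3 (mod 11).

Converse. If n ≡ 1 (mod 3) and n ≡ 3 (mod 11), then by the Chinese remainder theorem n ≡ 25 (mod 33). This is exactly n ≡ 25 (mod 33).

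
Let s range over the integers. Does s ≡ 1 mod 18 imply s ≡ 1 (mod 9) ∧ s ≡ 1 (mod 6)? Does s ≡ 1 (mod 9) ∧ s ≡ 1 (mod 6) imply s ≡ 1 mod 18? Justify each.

(→) Suppose s ≡ 1 (mod 18); write s = 18j + 1. Since 9 ∣ 18, reducing mod 9 gives s ≡ 1 (mod 9); since 6 ∣ 18, reducing mod 6 gives s ≡ 1 (mod 6).

(←) Conversely, if s ≡ 1 (mod 9) and s ≡ 1 (mod 6), then by the Chinese remainder theorem s ≡ 1 (mod 18). This is exactly s ≡ 1 (mod 18).

Equivalent; both directions hold.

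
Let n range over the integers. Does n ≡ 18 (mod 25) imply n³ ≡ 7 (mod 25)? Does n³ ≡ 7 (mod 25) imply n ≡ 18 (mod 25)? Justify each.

(⇐) Suppose n³ ≡ 7 (mod 25). The only residue r in {0, …, 24} with r³ ≡ 7 (mod 25) is r = 18, so n ≡ 18 (mod 25).

(⇒) Suppose n ≡ 18 (mod 25). Write n = 25j + 18. Then (25j + 18)³ = 15625j³ + 33750j² + 24300j + 5832 = 25(625j³ + 1350j² + 972j + 233) + 7, so n³ ≡ 7 (mod 25).

Both directions hold; the statement is true.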